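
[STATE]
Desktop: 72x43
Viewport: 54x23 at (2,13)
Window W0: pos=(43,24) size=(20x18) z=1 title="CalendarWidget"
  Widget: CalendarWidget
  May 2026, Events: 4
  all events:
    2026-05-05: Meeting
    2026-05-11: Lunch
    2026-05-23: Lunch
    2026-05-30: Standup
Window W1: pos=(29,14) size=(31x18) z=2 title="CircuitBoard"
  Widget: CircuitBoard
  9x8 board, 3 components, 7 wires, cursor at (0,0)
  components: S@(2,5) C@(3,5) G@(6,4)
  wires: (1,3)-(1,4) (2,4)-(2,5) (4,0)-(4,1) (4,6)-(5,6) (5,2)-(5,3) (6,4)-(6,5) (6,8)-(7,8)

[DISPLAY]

                                                      
                           ┏━━━━━━━━━━━━━━━━━━━━━━━━━━
                           ┃ CircuitBoard             
                           ┠──────────────────────────
                           ┃   0 1 2 3 4 5 6 7 8      
                           ┃0  [.]                    
                           ┃                          
                           ┃1               · ─ ·     
                           ┃                          
                           ┃2                   · ─ S 
                           ┃                          
                           ┃3                       C 
                           ┃                          
                           ┃4   · ─ ·                 
                           ┃                          
                           ┃5           · ─ ·         
                           ┃                          
                           ┃6                   G ─ · 
                           ┗━━━━━━━━━━━━━━━━━━━━━━━━━━
                                         ┃18 19 20 21 
                                         ┃25 26 27 28 
                                         ┃            
                                         ┃            


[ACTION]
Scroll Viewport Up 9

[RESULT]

                                                      
                                                      
                                                      
                                                      
                                                      
                                                      
                                                      
                                                      
                                                      
                                                      
                           ┏━━━━━━━━━━━━━━━━━━━━━━━━━━
                           ┃ CircuitBoard             
                           ┠──────────────────────────
                           ┃   0 1 2 3 4 5 6 7 8      
                           ┃0  [.]                    
                           ┃                          
                           ┃1               · ─ ·     
                           ┃                          
                           ┃2                   · ─ S 
                           ┃                          
                           ┃3                       C 
                           ┃                          
                           ┃4   · ─ ·                 


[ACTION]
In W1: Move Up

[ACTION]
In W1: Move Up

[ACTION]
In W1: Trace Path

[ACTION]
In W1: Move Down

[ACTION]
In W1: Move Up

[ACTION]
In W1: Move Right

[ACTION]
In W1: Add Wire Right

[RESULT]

                                                      
                                                      
                                                      
                                                      
                                                      
                                                      
                                                      
                                                      
                                                      
                                                      
                           ┏━━━━━━━━━━━━━━━━━━━━━━━━━━
                           ┃ CircuitBoard             
                           ┠──────────────────────────
                           ┃   0 1 2 3 4 5 6 7 8      
                           ┃0      [.]─ ·             
                           ┃                          
                           ┃1               · ─ ·     
                           ┃                          
                           ┃2                   · ─ S 
                           ┃                          
                           ┃3                       C 
                           ┃                          
                           ┃4   · ─ ·                 


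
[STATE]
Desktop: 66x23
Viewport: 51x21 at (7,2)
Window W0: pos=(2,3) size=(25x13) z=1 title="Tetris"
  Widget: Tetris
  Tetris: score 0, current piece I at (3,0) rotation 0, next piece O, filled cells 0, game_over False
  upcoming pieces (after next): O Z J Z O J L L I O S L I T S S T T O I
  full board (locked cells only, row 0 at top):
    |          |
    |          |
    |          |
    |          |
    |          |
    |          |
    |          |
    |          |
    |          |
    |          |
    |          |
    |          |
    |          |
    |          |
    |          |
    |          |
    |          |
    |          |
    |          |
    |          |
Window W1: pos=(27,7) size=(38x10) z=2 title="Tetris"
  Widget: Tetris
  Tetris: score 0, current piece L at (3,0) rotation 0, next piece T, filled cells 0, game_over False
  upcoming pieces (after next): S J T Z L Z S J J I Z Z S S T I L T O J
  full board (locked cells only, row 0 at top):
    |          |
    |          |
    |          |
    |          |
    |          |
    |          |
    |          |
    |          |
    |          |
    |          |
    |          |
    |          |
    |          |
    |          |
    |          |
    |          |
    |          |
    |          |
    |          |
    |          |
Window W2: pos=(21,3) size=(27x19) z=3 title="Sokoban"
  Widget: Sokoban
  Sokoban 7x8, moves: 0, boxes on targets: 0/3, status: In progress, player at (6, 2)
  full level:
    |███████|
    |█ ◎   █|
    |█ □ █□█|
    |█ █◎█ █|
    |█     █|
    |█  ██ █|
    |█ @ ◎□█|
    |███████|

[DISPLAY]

                                                   
━━━━━━━━━━━━━━┏━━━━━━━━━━━━━━━━━━━━━━━━━┓          
ris           ┃ Sokoban                 ┃          
──────────────┠─────────────────────────┨          
      │Next:  ┃███████                  ┃          
      │▓▓     ┃█ ◎   █                  ┃━━━━━━━━━━
      │▓▓     ┃█ □ █□█                  ┃          
      │       ┃█ █◎█ █                  ┃──────────
      │       ┃█     █                  ┃          
      │       ┃█  ██ █                  ┃          
      │Score: ┃█ @ ◎□█                  ┃          
      │0      ┃███████                  ┃          
      │       ┃Moves: 0  0/3            ┃          
━━━━━━━━━━━━━━┃                         ┃          
              ┃                         ┃━━━━━━━━━━
              ┃                         ┃          
              ┃                         ┃          
              ┃                         ┃          
              ┃                         ┃          
              ┗━━━━━━━━━━━━━━━━━━━━━━━━━┛          
                                                   


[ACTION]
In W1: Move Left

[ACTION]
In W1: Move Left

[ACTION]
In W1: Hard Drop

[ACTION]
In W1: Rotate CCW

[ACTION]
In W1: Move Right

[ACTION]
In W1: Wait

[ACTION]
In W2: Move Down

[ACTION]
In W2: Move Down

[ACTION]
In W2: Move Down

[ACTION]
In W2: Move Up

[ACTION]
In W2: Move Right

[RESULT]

                                                   
━━━━━━━━━━━━━━┏━━━━━━━━━━━━━━━━━━━━━━━━━┓          
ris           ┃ Sokoban                 ┃          
──────────────┠─────────────────────────┨          
      │Next:  ┃███████                  ┃          
      │▓▓     ┃█ ◎   █                  ┃━━━━━━━━━━
      │▓▓     ┃█ □ █□█                  ┃          
      │       ┃█ █◎█ █                  ┃──────────
      │       ┃█     █                  ┃          
      │       ┃█ @██ █                  ┃          
      │Score: ┃█   ◎□█                  ┃          
      │0      ┃███████                  ┃          
      │       ┃Moves: 1  0/3            ┃          
━━━━━━━━━━━━━━┃                         ┃          
              ┃                         ┃━━━━━━━━━━
              ┃                         ┃          
              ┃                         ┃          
              ┃                         ┃          
              ┃                         ┃          
              ┗━━━━━━━━━━━━━━━━━━━━━━━━━┛          
                                                   


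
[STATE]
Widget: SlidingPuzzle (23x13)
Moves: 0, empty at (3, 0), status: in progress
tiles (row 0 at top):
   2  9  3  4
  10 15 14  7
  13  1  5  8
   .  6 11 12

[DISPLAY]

┌────┬────┬────┬────┐  
│  2 │  9 │  3 │  4 │  
├────┼────┼────┼────┤  
│ 10 │ 15 │ 14 │  7 │  
├────┼────┼────┼────┤  
│ 13 │  1 │  5 │  8 │  
├────┼────┼────┼────┤  
│    │  6 │ 11 │ 12 │  
└────┴────┴────┴────┘  
Moves: 0               
                       
                       
                       


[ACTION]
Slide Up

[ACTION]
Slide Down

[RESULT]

┌────┬────┬────┬────┐  
│  2 │  9 │  3 │  4 │  
├────┼────┼────┼────┤  
│ 10 │ 15 │ 14 │  7 │  
├────┼────┼────┼────┤  
│    │  1 │  5 │  8 │  
├────┼────┼────┼────┤  
│ 13 │  6 │ 11 │ 12 │  
└────┴────┴────┴────┘  
Moves: 1               
                       
                       
                       


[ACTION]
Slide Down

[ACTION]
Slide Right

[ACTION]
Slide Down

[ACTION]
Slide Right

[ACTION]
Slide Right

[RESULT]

┌────┬────┬────┬────┐  
│    │  9 │  3 │  4 │  
├────┼────┼────┼────┤  
│  2 │ 15 │ 14 │  7 │  
├────┼────┼────┼────┤  
│ 10 │  1 │  5 │  8 │  
├────┼────┼────┼────┤  
│ 13 │  6 │ 11 │ 12 │  
└────┴────┴────┴────┘  
Moves: 3               
                       
                       
                       


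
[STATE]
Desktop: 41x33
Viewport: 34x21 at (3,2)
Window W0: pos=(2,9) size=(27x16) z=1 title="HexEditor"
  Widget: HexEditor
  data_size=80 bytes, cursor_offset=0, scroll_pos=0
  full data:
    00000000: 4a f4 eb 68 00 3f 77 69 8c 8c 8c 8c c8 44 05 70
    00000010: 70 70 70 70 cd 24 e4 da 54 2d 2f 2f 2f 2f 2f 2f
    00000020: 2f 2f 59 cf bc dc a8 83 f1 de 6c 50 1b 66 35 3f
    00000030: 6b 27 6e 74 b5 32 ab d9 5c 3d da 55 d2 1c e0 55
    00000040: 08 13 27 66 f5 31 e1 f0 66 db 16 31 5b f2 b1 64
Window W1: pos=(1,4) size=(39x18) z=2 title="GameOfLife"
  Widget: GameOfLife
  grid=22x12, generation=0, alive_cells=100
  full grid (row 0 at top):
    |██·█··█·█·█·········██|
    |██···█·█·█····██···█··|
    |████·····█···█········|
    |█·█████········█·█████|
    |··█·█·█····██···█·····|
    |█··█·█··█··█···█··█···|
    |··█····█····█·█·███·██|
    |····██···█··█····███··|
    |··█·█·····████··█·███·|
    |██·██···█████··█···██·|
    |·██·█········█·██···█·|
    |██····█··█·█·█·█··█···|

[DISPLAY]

                                  
                                  
━━━━━━━━━━━━━━━━━━━━━━━━━━━━━━━━━━
GameOfLife                        
──────────────────────────────────
en: 0                             
█·█··█·█·█·········██             
█···█·█·█····██···█··             
███·····█···█········             
·█████········█·█████             
·█·█·█····██···█·····             
··█·█··█··█···█··█···             
·█····█····█·█·███·██             
···██···█··█····███··             
·█·█·····████··█·███·             
█·██···█████··█···██·             
██·█········█·██···█·             
█····█··█·█·█·█··█···             
                                  
━━━━━━━━━━━━━━━━━━━━━━━━━━━━━━━━━━
                         ┃        


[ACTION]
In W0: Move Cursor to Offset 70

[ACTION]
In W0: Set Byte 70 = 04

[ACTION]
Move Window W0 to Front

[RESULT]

                                  
                                  
━━━━━━━━━━━━━━━━━━━━━━━━━━━━━━━━━━
GameOfLife                        
──────────────────────────────────
en: 0                             
█·█··█·█·█·········██             
━━━━━━━━━━━━━━━━━━━━━━━━━┓        
 HexEditor               ┃        
─────────────────────────┨        
00000000  4a f4 eb 68 00 ┃        
00000010  70 70 70 70 cd ┃        
00000020  2f 2f 59 cf bc ┃        
00000030  6b 27 6e 74 b5 ┃        
00000040  08 13 27 66 f5 ┃        
                         ┃        
                         ┃        
                         ┃        
                         ┃        
                         ┃━━━━━━━━
                         ┃        


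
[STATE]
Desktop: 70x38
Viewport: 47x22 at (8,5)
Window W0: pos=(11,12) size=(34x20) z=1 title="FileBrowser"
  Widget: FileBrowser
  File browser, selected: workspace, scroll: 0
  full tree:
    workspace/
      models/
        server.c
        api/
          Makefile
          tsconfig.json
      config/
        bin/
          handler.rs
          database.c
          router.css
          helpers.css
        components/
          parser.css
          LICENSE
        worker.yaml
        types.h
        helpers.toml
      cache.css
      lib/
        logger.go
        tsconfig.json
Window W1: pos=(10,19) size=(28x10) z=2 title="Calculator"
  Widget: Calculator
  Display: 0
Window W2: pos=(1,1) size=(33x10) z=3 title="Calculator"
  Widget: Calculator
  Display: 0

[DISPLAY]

──┬───┬───┐              ┃                     
8 │ 9 │ ÷ │              ┃                     
──┼───┼───┤              ┃                     
5 │ 6 │ × │              ┃                     
──┴───┴───┘              ┃                     
━━━━━━━━━━━━━━━━━━━━━━━━━┛                     
                                               
   ┏━━━━━━━━━━━━━━━━━━━━━━━━━━━━━━━━┓          
   ┃ FileBrowser                    ┃          
   ┠────────────────────────────────┨          
   ┃> [-] workspace/                ┃          
   ┃    [+] models/                 ┃          
   ┃    [+] config/                 ┃          
   ┃    cache.css                   ┃          
  ┏━━━━━━━━━━━━━━━━━━━━━━━━━━┓      ┃          
  ┃ Calculator               ┃      ┃          
  ┠──────────────────────────┨      ┃          
  ┃                         0┃      ┃          
  ┃┌───┬───┬───┬───┐         ┃      ┃          
  ┃│ 7 │ 8 │ 9 │ ÷ │         ┃      ┃          
  ┃├───┼───┼───┼───┤         ┃      ┃          
  ┃│ 4 │ 5 │ 6 │ × │         ┃      ┃          


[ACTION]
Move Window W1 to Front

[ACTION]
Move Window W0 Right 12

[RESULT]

──┬───┬───┐              ┃                     
8 │ 9 │ ÷ │              ┃                     
──┼───┼───┤              ┃                     
5 │ 6 │ × │              ┃                     
──┴───┴───┘              ┃                     
━━━━━━━━━━━━━━━━━━━━━━━━━┛                     
                                               
               ┏━━━━━━━━━━━━━━━━━━━━━━━━━━━━━━━
               ┃ FileBrowser                   
               ┠───────────────────────────────
               ┃> [-] workspace/               
               ┃    [+] models/                
               ┃    [+] config/                
               ┃    cache.css                  
  ┏━━━━━━━━━━━━━━━━━━━━━━━━━━┓                 
  ┃ Calculator               ┃                 
  ┠──────────────────────────┨                 
  ┃                         0┃                 
  ┃┌───┬───┬───┬───┐         ┃                 
  ┃│ 7 │ 8 │ 9 │ ÷ │         ┃                 
  ┃├───┼───┼───┼───┤         ┃                 
  ┃│ 4 │ 5 │ 6 │ × │         ┃                 


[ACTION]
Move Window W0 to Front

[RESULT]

──┬───┬───┐              ┃                     
8 │ 9 │ ÷ │              ┃                     
──┼───┼───┤              ┃                     
5 │ 6 │ × │              ┃                     
──┴───┴───┘              ┃                     
━━━━━━━━━━━━━━━━━━━━━━━━━┛                     
                                               
               ┏━━━━━━━━━━━━━━━━━━━━━━━━━━━━━━━
               ┃ FileBrowser                   
               ┠───────────────────────────────
               ┃> [-] workspace/               
               ┃    [+] models/                
               ┃    [+] config/                
               ┃    cache.css                  
  ┏━━━━━━━━━━━━┃    [+] lib/                   
  ┃ Calculator ┃                               
  ┠────────────┃                               
  ┃            ┃                               
  ┃┌───┬───┬───┃                               
  ┃│ 7 │ 8 │ 9 ┃                               
  ┃├───┼───┼───┃                               
  ┃│ 4 │ 5 │ 6 ┃                               


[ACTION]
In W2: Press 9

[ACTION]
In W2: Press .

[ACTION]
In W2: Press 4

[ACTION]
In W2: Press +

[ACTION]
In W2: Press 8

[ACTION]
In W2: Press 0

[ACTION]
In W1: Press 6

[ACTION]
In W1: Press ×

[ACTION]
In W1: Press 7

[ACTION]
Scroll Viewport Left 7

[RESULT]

┃┌───┬───┬───┬───┐              ┃              
┃│ 7 │ 8 │ 9 │ ÷ │              ┃              
┃├───┼───┼───┼───┤              ┃              
┃│ 4 │ 5 │ 6 │ × │              ┃              
┃└───┴───┴───┴───┘              ┃              
┗━━━━━━━━━━━━━━━━━━━━━━━━━━━━━━━┛              
                                               
                      ┏━━━━━━━━━━━━━━━━━━━━━━━━
                      ┃ FileBrowser            
                      ┠────────────────────────
                      ┃> [-] workspace/        
                      ┃    [+] models/         
                      ┃    [+] config/         
                      ┃    cache.css           
         ┏━━━━━━━━━━━━┃    [+] lib/            
         ┃ Calculator ┃                        
         ┠────────────┃                        
         ┃            ┃                        
         ┃┌───┬───┬───┃                        
         ┃│ 7 │ 8 │ 9 ┃                        
         ┃├───┼───┼───┃                        
         ┃│ 4 │ 5 │ 6 ┃                        


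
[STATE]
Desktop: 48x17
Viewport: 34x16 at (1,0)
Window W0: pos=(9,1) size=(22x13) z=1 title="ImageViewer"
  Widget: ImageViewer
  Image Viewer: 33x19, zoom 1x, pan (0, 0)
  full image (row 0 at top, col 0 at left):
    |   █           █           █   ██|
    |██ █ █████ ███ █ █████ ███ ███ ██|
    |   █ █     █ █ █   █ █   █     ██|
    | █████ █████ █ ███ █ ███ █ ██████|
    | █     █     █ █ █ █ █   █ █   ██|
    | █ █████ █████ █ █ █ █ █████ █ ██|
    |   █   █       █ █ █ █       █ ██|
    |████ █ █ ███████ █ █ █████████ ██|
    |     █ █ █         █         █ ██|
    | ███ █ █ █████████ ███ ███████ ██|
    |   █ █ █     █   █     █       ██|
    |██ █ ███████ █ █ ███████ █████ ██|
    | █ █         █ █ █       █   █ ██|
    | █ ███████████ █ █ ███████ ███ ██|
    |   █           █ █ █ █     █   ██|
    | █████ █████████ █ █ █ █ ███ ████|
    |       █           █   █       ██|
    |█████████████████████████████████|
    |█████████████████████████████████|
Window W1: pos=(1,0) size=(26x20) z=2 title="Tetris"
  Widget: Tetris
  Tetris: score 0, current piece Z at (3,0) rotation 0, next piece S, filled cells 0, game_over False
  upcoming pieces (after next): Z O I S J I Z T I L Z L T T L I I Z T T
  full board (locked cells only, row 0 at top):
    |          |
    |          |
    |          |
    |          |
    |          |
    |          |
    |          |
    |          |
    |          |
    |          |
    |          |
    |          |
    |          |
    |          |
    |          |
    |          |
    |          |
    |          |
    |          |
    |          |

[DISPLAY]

┏━━━━━━━━━━━━━━━━━━━━━━━━┓        
┃ Tetris                 ┃━━━┓    
┠────────────────────────┨   ┃    
┃          │Next:        ┃───┨    
┃          │ ░░          ┃   ┃    
┃          │░░           ┃███┃    
┃          │             ┃  █┃    
┃          │             ┃█ █┃    
┃          │             ┃█ █┃    
┃          │Score:       ┃█ █┃    
┃          │0            ┃█ █┃    
┃          │             ┃█ █┃    
┃          │             ┃  █┃    
┃          │             ┃━━━┛    
┃          │             ┃        
┃          │             ┃        


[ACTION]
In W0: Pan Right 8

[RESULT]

┏━━━━━━━━━━━━━━━━━━━━━━━━┓        
┃ Tetris                 ┃━━━┓    
┠────────────────────────┨   ┃    
┃          │Next:        ┃───┨    
┃          │ ░░          ┃  █┃    
┃          │░░           ┃█ █┃    
┃          │             ┃█  ┃    
┃          │             ┃█ █┃    
┃          │             ┃█ █┃    
┃          │Score:       ┃███┃    
┃          │0            ┃   ┃    
┃          │             ┃███┃    
┃          │             ┃   ┃    
┃          │             ┃━━━┛    
┃          │             ┃        
┃          │             ┃        


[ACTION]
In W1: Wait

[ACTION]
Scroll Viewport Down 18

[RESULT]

┃ Tetris                 ┃━━━┓    
┠────────────────────────┨   ┃    
┃          │Next:        ┃───┨    
┃          │ ░░          ┃  █┃    
┃          │░░           ┃█ █┃    
┃          │             ┃█  ┃    
┃          │             ┃█ █┃    
┃          │             ┃█ █┃    
┃          │Score:       ┃███┃    
┃          │0            ┃   ┃    
┃          │             ┃███┃    
┃          │             ┃   ┃    
┃          │             ┃━━━┛    
┃          │             ┃        
┃          │             ┃        
┃          │             ┃        


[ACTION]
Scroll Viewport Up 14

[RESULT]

┏━━━━━━━━━━━━━━━━━━━━━━━━┓        
┃ Tetris                 ┃━━━┓    
┠────────────────────────┨   ┃    
┃          │Next:        ┃───┨    
┃          │ ░░          ┃  █┃    
┃          │░░           ┃█ █┃    
┃          │             ┃█  ┃    
┃          │             ┃█ █┃    
┃          │             ┃█ █┃    
┃          │Score:       ┃███┃    
┃          │0            ┃   ┃    
┃          │             ┃███┃    
┃          │             ┃   ┃    
┃          │             ┃━━━┛    
┃          │             ┃        
┃          │             ┃        


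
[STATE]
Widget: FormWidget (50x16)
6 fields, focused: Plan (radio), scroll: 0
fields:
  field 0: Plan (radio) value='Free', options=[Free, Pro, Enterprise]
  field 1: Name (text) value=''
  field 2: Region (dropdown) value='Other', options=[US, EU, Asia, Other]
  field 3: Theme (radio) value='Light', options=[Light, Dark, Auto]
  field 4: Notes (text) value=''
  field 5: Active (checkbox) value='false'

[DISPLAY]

> Plan:       (●) Free  ( ) Pro  ( ) Enterprise   
  Name:       [                                  ]
  Region:     [Other                            ▼]
  Theme:      (●) Light  ( ) Dark  ( ) Auto       
  Notes:      [                                  ]
  Active:     [ ]                                 
                                                  
                                                  
                                                  
                                                  
                                                  
                                                  
                                                  
                                                  
                                                  
                                                  


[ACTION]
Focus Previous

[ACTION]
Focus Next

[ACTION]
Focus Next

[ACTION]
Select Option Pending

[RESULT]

  Plan:       (●) Free  ( ) Pro  ( ) Enterprise   
> Name:       [                                  ]
  Region:     [Other                            ▼]
  Theme:      (●) Light  ( ) Dark  ( ) Auto       
  Notes:      [                                  ]
  Active:     [ ]                                 
                                                  
                                                  
                                                  
                                                  
                                                  
                                                  
                                                  
                                                  
                                                  
                                                  


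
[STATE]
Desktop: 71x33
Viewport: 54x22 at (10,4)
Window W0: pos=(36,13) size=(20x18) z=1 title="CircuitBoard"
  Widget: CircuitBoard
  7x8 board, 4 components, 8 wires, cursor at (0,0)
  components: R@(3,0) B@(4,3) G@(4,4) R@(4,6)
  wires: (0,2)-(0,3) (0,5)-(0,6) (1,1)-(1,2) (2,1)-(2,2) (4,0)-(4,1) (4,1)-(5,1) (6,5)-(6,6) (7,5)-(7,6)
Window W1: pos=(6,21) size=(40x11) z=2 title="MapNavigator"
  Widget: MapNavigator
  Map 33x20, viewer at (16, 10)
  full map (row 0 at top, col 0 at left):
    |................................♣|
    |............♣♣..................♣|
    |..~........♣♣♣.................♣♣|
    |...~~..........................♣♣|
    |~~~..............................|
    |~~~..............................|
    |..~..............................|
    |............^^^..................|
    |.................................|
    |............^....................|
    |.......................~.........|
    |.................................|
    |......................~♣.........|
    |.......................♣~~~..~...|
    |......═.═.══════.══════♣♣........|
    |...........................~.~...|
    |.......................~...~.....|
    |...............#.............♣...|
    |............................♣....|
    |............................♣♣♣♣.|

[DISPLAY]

                                                      
                                                      
                                                      
                                                      
                                                      
                                                      
                                                      
                                                      
                                                      
                          ┏━━━━━━━━━━━━━━━━━━┓        
                          ┃ CircuitBoard     ┃        
                          ┠──────────────────┨        
                          ┃   0 1 2 3 4 5 6  ┃        
                          ┃0  [.]      · ─ · ┃        
                          ┃                  ┃        
                          ┃1       · ─ ·     ┃        
                          ┃                  ┃        
━━━━━━━━━━━━━━━━━━━━━━━━━━━━━━━━━━━┓ ─ ·     ┃        
pNavigator                         ┃         ┃        
───────────────────────────────────┨         ┃        
............^^^..................  ┃         ┃        
.................................  ┃       B ┃        


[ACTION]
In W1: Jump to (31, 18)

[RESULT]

                                                      
                                                      
                                                      
                                                      
                                                      
                                                      
                                                      
                                                      
                                                      
                          ┏━━━━━━━━━━━━━━━━━━┓        
                          ┃ CircuitBoard     ┃        
                          ┠──────────────────┨        
                          ┃   0 1 2 3 4 5 6  ┃        
                          ┃0  [.]      · ─ · ┃        
                          ┃                  ┃        
                          ┃1       · ─ ·     ┃        
                          ┃                  ┃        
━━━━━━━━━━━━━━━━━━━━━━━━━━━━━━━━━━━┓ ─ ·     ┃        
pNavigator                         ┃         ┃        
───────────────────────────────────┨         ┃        
............~.~...                 ┃         ┃        
........~...~.....                 ┃       B ┃        


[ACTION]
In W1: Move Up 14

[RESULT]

                                                      
                                                      
                                                      
                                                      
                                                      
                                                      
                                                      
                                                      
                                                      
                          ┏━━━━━━━━━━━━━━━━━━┓        
                          ┃ CircuitBoard     ┃        
                          ┠──────────────────┨        
                          ┃   0 1 2 3 4 5 6  ┃        
                          ┃0  [.]      · ─ · ┃        
                          ┃                  ┃        
                          ┃1       · ─ ·     ┃        
                          ┃                  ┃        
━━━━━━━━━━━━━━━━━━━━━━━━━━━━━━━━━━━┓ ─ ·     ┃        
pNavigator                         ┃         ┃        
───────────────────────────────────┨         ┃        
.................♣                 ┃         ┃        
................♣♣                 ┃       B ┃        


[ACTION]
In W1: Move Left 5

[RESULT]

                                                      
                                                      
                                                      
                                                      
                                                      
                                                      
                                                      
                                                      
                                                      
                          ┏━━━━━━━━━━━━━━━━━━┓        
                          ┃ CircuitBoard     ┃        
                          ┠──────────────────┨        
                          ┃   0 1 2 3 4 5 6  ┃        
                          ┃0  [.]      · ─ · ┃        
                          ┃                  ┃        
                          ┃1       · ─ ·     ┃        
                          ┃                  ┃        
━━━━━━━━━━━━━━━━━━━━━━━━━━━━━━━━━━━┓ ─ ·     ┃        
pNavigator                         ┃         ┃        
───────────────────────────────────┨         ┃        
..♣♣..................♣            ┃         ┃        
.♣♣♣.................♣♣            ┃       B ┃        


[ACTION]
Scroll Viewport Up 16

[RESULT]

                                                      
                                                      
                                                      
                                                      
                                                      
                                                      
                                                      
                                                      
                                                      
                                                      
                                                      
                                                      
                                                      
                          ┏━━━━━━━━━━━━━━━━━━┓        
                          ┃ CircuitBoard     ┃        
                          ┠──────────────────┨        
                          ┃   0 1 2 3 4 5 6  ┃        
                          ┃0  [.]      · ─ · ┃        
                          ┃                  ┃        
                          ┃1       · ─ ·     ┃        
                          ┃                  ┃        
━━━━━━━━━━━━━━━━━━━━━━━━━━━━━━━━━━━┓ ─ ·     ┃        


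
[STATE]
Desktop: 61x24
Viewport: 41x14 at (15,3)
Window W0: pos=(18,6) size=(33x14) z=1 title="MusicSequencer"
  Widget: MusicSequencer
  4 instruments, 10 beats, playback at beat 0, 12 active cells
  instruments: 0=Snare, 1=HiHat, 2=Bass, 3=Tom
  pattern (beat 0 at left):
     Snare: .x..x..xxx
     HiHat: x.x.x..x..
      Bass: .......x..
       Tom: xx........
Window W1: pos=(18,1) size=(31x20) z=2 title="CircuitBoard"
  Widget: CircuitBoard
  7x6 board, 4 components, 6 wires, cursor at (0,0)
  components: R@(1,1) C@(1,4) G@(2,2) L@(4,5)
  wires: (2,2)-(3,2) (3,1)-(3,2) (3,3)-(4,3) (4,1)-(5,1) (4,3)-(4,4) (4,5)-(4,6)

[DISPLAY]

   ┠─────────────────────────────┨       
   ┃   0 1 2 3 4 5 6             ┃       
   ┃0  [.]                       ┃       
   ┃                             ┃━┓     
   ┃1       R           C        ┃ ┃     
   ┃                             ┃─┨     
   ┃2           G                ┃ ┃     
   ┃            │                ┃ ┃     
   ┃3       · ─ ·   ·            ┃ ┃     
   ┃                │            ┃ ┃     
   ┃4       ·       · ─ ·   L ─ ·┃ ┃     
   ┃        │                    ┃ ┃     
   ┃5       ·                    ┃ ┃     
   ┃Cursor: (0,0)                ┃ ┃     


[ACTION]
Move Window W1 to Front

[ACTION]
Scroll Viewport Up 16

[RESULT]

                                         
   ┏━━━━━━━━━━━━━━━━━━━━━━━━━━━━━┓       
   ┃ CircuitBoard                ┃       
   ┠─────────────────────────────┨       
   ┃   0 1 2 3 4 5 6             ┃       
   ┃0  [.]                       ┃       
   ┃                             ┃━┓     
   ┃1       R           C        ┃ ┃     
   ┃                             ┃─┨     
   ┃2           G                ┃ ┃     
   ┃            │                ┃ ┃     
   ┃3       · ─ ·   ·            ┃ ┃     
   ┃                │            ┃ ┃     
   ┃4       ·       · ─ ·   L ─ ·┃ ┃     


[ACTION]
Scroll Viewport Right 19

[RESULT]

                                         
━━━━━━━━━━━━━━━━━━━━━━━━━━━━┓            
CircuitBoard                ┃            
────────────────────────────┨            
  0 1 2 3 4 5 6             ┃            
  [.]                       ┃            
                            ┃━┓          
       R           C        ┃ ┃          
                            ┃─┨          
           G                ┃ ┃          
           │                ┃ ┃          
       · ─ ·   ·            ┃ ┃          
               │            ┃ ┃          
       ·       · ─ ·   L ─ ·┃ ┃          


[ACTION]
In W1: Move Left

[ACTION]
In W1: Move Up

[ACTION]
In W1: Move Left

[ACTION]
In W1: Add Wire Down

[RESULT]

                                         
━━━━━━━━━━━━━━━━━━━━━━━━━━━━┓            
CircuitBoard                ┃            
────────────────────────────┨            
  0 1 2 3 4 5 6             ┃            
  [.]                       ┃            
   │                        ┃━┓          
   ·   R           C        ┃ ┃          
                            ┃─┨          
           G                ┃ ┃          
           │                ┃ ┃          
       · ─ ·   ·            ┃ ┃          
               │            ┃ ┃          
       ·       · ─ ·   L ─ ·┃ ┃          
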